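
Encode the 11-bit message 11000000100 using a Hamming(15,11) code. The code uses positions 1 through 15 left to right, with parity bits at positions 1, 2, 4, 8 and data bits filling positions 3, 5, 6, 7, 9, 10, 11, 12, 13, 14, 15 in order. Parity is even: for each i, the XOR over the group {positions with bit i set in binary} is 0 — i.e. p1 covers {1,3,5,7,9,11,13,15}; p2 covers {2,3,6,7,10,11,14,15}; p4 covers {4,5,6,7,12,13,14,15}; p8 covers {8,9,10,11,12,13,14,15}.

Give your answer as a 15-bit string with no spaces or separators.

111010010000100

Place data at non-parity positions: p1 p2 1 p4 1 0 0 p8 0 0 0 0 1 0 0
p1 (pos 1,3,5,7,9,11,13,15): XOR of data positions = 1⊕1⊕0⊕0⊕0⊕1⊕0 = 1
p2 (pos 2,3,6,7,10,11,14,15): XOR of data positions = 1⊕0⊕0⊕0⊕0⊕0⊕0 = 1
p4 (pos 4,5,6,7,12,13,14,15): XOR of data positions = 1⊕0⊕0⊕0⊕1⊕0⊕0 = 0
p8 (pos 8,9,10,11,12,13,14,15): XOR of data positions = 0⊕0⊕0⊕0⊕1⊕0⊕0 = 1
Codeword: 111010010000100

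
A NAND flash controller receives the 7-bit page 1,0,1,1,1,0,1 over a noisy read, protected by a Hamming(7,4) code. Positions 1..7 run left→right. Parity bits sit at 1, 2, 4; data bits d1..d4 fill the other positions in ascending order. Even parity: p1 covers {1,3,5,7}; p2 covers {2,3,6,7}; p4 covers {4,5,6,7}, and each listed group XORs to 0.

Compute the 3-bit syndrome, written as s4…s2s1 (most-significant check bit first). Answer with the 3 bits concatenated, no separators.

100

s1 (pos 1,3,5,7): 1⊕1⊕1⊕1 = 0
s2 (pos 2,3,6,7): 0⊕1⊕0⊕1 = 0
s4 (pos 4,5,6,7): 1⊕1⊕0⊕1 = 1
Syndrome s4…s1 = 100 → error at position 4.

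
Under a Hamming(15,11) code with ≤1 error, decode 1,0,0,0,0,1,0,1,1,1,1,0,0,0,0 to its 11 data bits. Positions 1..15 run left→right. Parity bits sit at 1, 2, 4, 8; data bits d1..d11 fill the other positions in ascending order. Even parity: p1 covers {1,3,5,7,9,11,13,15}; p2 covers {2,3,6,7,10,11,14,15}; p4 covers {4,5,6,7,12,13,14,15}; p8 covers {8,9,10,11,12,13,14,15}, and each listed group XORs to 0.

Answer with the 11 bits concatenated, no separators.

00111110000

s1 (pos 1,3,5,7,9,11,13,15): 1⊕0⊕0⊕0⊕1⊕1⊕0⊕0 = 1
s2 (pos 2,3,6,7,10,11,14,15): 0⊕0⊕1⊕0⊕1⊕1⊕0⊕0 = 1
s4 (pos 4,5,6,7,12,13,14,15): 0⊕0⊕1⊕0⊕0⊕0⊕0⊕0 = 1
s8 (pos 8,9,10,11,12,13,14,15): 1⊕1⊕1⊕1⊕0⊕0⊕0⊕0 = 0
Syndrome s8…s1 = 0111 → error at position 7.
Flip position 7: 100001011110000 → 100001111110000
Read data bits from positions 3,5,6,7,9,10,11,12,13,14,15: 00111110000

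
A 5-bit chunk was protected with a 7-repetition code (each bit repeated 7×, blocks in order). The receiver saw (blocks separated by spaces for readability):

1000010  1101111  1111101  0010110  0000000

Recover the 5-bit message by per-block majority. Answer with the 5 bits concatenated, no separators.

01100

Block 1 (1000010): 2 ones → 0
Block 2 (1101111): 6 ones → 1
Block 3 (1111101): 6 ones → 1
Block 4 (0010110): 3 ones → 0
Block 5 (0000000): 0 ones → 0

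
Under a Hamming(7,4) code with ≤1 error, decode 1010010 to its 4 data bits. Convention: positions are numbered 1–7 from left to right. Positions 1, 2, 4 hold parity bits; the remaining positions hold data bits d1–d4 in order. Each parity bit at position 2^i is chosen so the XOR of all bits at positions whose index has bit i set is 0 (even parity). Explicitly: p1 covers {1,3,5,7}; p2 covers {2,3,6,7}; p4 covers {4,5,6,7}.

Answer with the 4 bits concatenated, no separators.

1010

s1 (pos 1,3,5,7): 1⊕1⊕0⊕0 = 0
s2 (pos 2,3,6,7): 0⊕1⊕1⊕0 = 0
s4 (pos 4,5,6,7): 0⊕0⊕1⊕0 = 1
Syndrome s4…s1 = 100 → error at position 4.
Flip position 4: 1010010 → 1011010
Read data bits from positions 3,5,6,7: 1010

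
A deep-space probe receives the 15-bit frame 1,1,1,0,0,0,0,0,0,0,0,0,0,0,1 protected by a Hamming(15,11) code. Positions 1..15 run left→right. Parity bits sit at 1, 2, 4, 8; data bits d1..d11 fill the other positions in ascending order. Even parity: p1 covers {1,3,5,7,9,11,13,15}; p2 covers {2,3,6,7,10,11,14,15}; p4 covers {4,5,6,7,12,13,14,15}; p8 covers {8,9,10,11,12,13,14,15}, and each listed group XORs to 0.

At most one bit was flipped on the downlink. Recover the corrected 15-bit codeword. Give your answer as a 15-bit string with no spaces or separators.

s1 (pos 1,3,5,7,9,11,13,15): 1⊕1⊕0⊕0⊕0⊕0⊕0⊕1 = 1
s2 (pos 2,3,6,7,10,11,14,15): 1⊕1⊕0⊕0⊕0⊕0⊕0⊕1 = 1
s4 (pos 4,5,6,7,12,13,14,15): 0⊕0⊕0⊕0⊕0⊕0⊕0⊕1 = 1
s8 (pos 8,9,10,11,12,13,14,15): 0⊕0⊕0⊕0⊕0⊕0⊕0⊕1 = 1
Syndrome s8…s1 = 1111 → error at position 15.
Flip position 15: 111000000000001 → 111000000000000

111000000000000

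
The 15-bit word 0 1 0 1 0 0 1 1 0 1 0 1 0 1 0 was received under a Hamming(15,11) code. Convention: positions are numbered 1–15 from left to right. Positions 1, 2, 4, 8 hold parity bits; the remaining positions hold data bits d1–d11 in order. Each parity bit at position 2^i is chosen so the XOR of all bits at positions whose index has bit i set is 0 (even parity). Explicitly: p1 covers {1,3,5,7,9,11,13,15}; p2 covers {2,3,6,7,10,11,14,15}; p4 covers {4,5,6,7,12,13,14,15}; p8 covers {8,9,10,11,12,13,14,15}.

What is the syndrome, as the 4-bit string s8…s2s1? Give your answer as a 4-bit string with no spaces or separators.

0001

s1 (pos 1,3,5,7,9,11,13,15): 0⊕0⊕0⊕1⊕0⊕0⊕0⊕0 = 1
s2 (pos 2,3,6,7,10,11,14,15): 1⊕0⊕0⊕1⊕1⊕0⊕1⊕0 = 0
s4 (pos 4,5,6,7,12,13,14,15): 1⊕0⊕0⊕1⊕1⊕0⊕1⊕0 = 0
s8 (pos 8,9,10,11,12,13,14,15): 1⊕0⊕1⊕0⊕1⊕0⊕1⊕0 = 0
Syndrome s8…s1 = 0001 → error at position 1.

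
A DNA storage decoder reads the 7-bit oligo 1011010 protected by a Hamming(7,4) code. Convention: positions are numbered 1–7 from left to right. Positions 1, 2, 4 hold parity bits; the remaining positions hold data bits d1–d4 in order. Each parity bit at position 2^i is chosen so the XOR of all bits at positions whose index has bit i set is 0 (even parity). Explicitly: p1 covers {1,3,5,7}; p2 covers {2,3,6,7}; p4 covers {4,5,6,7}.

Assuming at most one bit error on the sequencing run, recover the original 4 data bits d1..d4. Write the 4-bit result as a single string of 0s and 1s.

1010

s1 (pos 1,3,5,7): 1⊕1⊕0⊕0 = 0
s2 (pos 2,3,6,7): 0⊕1⊕1⊕0 = 0
s4 (pos 4,5,6,7): 1⊕0⊕1⊕0 = 0
Syndrome s4…s1 = 000 → no error.
Read data bits from positions 3,5,6,7: 1010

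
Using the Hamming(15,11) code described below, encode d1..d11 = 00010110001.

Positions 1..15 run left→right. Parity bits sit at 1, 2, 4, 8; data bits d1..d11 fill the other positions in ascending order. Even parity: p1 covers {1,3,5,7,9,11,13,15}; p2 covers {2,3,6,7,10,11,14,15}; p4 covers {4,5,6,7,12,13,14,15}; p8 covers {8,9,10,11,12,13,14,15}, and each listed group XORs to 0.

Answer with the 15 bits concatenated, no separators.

Place data at non-parity positions: p1 p2 0 p4 0 0 1 p8 0 1 1 0 0 0 1
p1 (pos 1,3,5,7,9,11,13,15): XOR of data positions = 0⊕0⊕1⊕0⊕1⊕0⊕1 = 1
p2 (pos 2,3,6,7,10,11,14,15): XOR of data positions = 0⊕0⊕1⊕1⊕1⊕0⊕1 = 0
p4 (pos 4,5,6,7,12,13,14,15): XOR of data positions = 0⊕0⊕1⊕0⊕0⊕0⊕1 = 0
p8 (pos 8,9,10,11,12,13,14,15): XOR of data positions = 0⊕1⊕1⊕0⊕0⊕0⊕1 = 1
Codeword: 100000110110001

100000110110001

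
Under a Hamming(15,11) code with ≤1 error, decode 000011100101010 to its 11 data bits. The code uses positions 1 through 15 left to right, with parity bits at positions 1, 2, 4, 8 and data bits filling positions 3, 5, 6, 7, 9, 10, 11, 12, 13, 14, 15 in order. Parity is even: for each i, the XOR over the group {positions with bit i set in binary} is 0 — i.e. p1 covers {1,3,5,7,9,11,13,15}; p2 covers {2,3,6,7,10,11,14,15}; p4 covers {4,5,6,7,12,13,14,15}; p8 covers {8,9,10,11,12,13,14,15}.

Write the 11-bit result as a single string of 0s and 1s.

01110100010

s1 (pos 1,3,5,7,9,11,13,15): 0⊕0⊕1⊕1⊕0⊕0⊕0⊕0 = 0
s2 (pos 2,3,6,7,10,11,14,15): 0⊕0⊕1⊕1⊕1⊕0⊕1⊕0 = 0
s4 (pos 4,5,6,7,12,13,14,15): 0⊕1⊕1⊕1⊕1⊕0⊕1⊕0 = 1
s8 (pos 8,9,10,11,12,13,14,15): 0⊕0⊕1⊕0⊕1⊕0⊕1⊕0 = 1
Syndrome s8…s1 = 1100 → error at position 12.
Flip position 12: 000011100101010 → 000011100100010
Read data bits from positions 3,5,6,7,9,10,11,12,13,14,15: 01110100010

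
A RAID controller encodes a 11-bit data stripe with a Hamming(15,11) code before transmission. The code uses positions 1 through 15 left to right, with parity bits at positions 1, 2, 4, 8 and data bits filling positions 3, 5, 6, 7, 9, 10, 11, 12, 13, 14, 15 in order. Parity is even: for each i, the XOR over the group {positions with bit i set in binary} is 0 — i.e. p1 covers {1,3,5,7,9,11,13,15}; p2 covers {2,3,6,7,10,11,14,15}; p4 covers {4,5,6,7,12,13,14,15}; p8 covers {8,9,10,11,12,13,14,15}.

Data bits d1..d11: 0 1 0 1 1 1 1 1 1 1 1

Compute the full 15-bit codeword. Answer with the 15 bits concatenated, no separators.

Place data at non-parity positions: p1 p2 0 p4 1 0 1 p8 1 1 1 1 1 1 1
p1 (pos 1,3,5,7,9,11,13,15): XOR of data positions = 0⊕1⊕1⊕1⊕1⊕1⊕1 = 0
p2 (pos 2,3,6,7,10,11,14,15): XOR of data positions = 0⊕0⊕1⊕1⊕1⊕1⊕1 = 1
p4 (pos 4,5,6,7,12,13,14,15): XOR of data positions = 1⊕0⊕1⊕1⊕1⊕1⊕1 = 0
p8 (pos 8,9,10,11,12,13,14,15): XOR of data positions = 1⊕1⊕1⊕1⊕1⊕1⊕1 = 1
Codeword: 010010111111111

010010111111111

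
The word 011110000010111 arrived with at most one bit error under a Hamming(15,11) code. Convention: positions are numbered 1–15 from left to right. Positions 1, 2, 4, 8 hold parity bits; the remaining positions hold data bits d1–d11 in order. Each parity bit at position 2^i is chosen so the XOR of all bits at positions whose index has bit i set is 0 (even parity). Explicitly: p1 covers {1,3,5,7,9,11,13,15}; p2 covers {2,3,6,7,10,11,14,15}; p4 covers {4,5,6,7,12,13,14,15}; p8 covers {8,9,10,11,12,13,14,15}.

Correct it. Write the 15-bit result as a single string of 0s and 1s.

s1 (pos 1,3,5,7,9,11,13,15): 0⊕1⊕1⊕0⊕0⊕1⊕1⊕1 = 1
s2 (pos 2,3,6,7,10,11,14,15): 1⊕1⊕0⊕0⊕0⊕1⊕1⊕1 = 1
s4 (pos 4,5,6,7,12,13,14,15): 1⊕1⊕0⊕0⊕0⊕1⊕1⊕1 = 1
s8 (pos 8,9,10,11,12,13,14,15): 0⊕0⊕0⊕1⊕0⊕1⊕1⊕1 = 0
Syndrome s8…s1 = 0111 → error at position 7.
Flip position 7: 011110000010111 → 011110100010111

011110100010111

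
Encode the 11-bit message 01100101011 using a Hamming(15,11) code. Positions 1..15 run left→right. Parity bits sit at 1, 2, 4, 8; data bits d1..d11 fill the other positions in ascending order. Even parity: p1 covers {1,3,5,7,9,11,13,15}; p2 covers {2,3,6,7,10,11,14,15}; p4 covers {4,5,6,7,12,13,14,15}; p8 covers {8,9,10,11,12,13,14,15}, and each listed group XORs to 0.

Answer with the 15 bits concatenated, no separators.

Place data at non-parity positions: p1 p2 0 p4 1 1 0 p8 0 1 0 1 0 1 1
p1 (pos 1,3,5,7,9,11,13,15): XOR of data positions = 0⊕1⊕0⊕0⊕0⊕0⊕1 = 0
p2 (pos 2,3,6,7,10,11,14,15): XOR of data positions = 0⊕1⊕0⊕1⊕0⊕1⊕1 = 0
p4 (pos 4,5,6,7,12,13,14,15): XOR of data positions = 1⊕1⊕0⊕1⊕0⊕1⊕1 = 1
p8 (pos 8,9,10,11,12,13,14,15): XOR of data positions = 0⊕1⊕0⊕1⊕0⊕1⊕1 = 0
Codeword: 000111000101011

000111000101011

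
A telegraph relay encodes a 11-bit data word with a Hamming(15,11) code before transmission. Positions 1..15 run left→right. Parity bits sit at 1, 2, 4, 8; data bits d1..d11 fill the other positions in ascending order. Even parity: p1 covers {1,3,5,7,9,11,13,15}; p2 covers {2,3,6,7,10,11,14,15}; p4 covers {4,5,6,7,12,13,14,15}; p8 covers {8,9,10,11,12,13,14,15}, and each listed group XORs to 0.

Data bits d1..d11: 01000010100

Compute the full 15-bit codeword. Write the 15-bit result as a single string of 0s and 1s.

110010000010100

Place data at non-parity positions: p1 p2 0 p4 1 0 0 p8 0 0 1 0 1 0 0
p1 (pos 1,3,5,7,9,11,13,15): XOR of data positions = 0⊕1⊕0⊕0⊕1⊕1⊕0 = 1
p2 (pos 2,3,6,7,10,11,14,15): XOR of data positions = 0⊕0⊕0⊕0⊕1⊕0⊕0 = 1
p4 (pos 4,5,6,7,12,13,14,15): XOR of data positions = 1⊕0⊕0⊕0⊕1⊕0⊕0 = 0
p8 (pos 8,9,10,11,12,13,14,15): XOR of data positions = 0⊕0⊕1⊕0⊕1⊕0⊕0 = 0
Codeword: 110010000010100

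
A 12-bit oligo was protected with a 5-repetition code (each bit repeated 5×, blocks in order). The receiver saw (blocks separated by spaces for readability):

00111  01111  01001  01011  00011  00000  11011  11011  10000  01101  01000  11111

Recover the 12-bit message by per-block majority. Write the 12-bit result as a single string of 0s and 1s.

Block 1 (00111): 3 ones → 1
Block 2 (01111): 4 ones → 1
Block 3 (01001): 2 ones → 0
Block 4 (01011): 3 ones → 1
Block 5 (00011): 2 ones → 0
Block 6 (00000): 0 ones → 0
Block 7 (11011): 4 ones → 1
Block 8 (11011): 4 ones → 1
Block 9 (10000): 1 one → 0
Block 10 (01101): 3 ones → 1
Block 11 (01000): 1 one → 0
Block 12 (11111): 5 ones → 1

110100110101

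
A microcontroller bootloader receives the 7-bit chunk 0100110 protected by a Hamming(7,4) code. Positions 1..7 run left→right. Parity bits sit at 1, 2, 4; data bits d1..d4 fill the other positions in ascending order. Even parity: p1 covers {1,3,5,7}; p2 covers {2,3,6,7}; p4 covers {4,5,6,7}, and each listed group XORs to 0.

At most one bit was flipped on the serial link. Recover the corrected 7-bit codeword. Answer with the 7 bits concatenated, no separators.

s1 (pos 1,3,5,7): 0⊕0⊕1⊕0 = 1
s2 (pos 2,3,6,7): 1⊕0⊕1⊕0 = 0
s4 (pos 4,5,6,7): 0⊕1⊕1⊕0 = 0
Syndrome s4…s1 = 001 → error at position 1.
Flip position 1: 0100110 → 1100110

1100110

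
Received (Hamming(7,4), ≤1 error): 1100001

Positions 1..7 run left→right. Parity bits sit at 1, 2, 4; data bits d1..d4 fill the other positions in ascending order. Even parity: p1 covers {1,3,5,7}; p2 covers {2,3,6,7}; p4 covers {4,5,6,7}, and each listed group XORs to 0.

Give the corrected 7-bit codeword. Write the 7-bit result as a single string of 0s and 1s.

1101001

s1 (pos 1,3,5,7): 1⊕0⊕0⊕1 = 0
s2 (pos 2,3,6,7): 1⊕0⊕0⊕1 = 0
s4 (pos 4,5,6,7): 0⊕0⊕0⊕1 = 1
Syndrome s4…s1 = 100 → error at position 4.
Flip position 4: 1100001 → 1101001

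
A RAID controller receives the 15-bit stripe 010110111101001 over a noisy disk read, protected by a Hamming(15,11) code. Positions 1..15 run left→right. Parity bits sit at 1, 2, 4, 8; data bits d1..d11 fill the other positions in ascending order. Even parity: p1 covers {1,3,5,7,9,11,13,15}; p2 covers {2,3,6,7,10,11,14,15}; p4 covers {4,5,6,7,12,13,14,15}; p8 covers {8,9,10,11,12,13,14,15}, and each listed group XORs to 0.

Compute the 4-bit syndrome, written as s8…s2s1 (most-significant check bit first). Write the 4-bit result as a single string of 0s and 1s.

s1 (pos 1,3,5,7,9,11,13,15): 0⊕0⊕1⊕1⊕1⊕0⊕0⊕1 = 0
s2 (pos 2,3,6,7,10,11,14,15): 1⊕0⊕0⊕1⊕1⊕0⊕0⊕1 = 0
s4 (pos 4,5,6,7,12,13,14,15): 1⊕1⊕0⊕1⊕1⊕0⊕0⊕1 = 1
s8 (pos 8,9,10,11,12,13,14,15): 1⊕1⊕1⊕0⊕1⊕0⊕0⊕1 = 1
Syndrome s8…s1 = 1100 → error at position 12.

1100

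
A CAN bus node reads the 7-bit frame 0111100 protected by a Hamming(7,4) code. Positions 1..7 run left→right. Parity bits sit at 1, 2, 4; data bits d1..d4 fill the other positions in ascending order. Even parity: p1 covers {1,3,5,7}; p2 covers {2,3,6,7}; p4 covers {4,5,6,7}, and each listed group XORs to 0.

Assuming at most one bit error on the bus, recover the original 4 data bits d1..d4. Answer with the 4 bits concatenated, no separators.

1100

s1 (pos 1,3,5,7): 0⊕1⊕1⊕0 = 0
s2 (pos 2,3,6,7): 1⊕1⊕0⊕0 = 0
s4 (pos 4,5,6,7): 1⊕1⊕0⊕0 = 0
Syndrome s4…s1 = 000 → no error.
Read data bits from positions 3,5,6,7: 1100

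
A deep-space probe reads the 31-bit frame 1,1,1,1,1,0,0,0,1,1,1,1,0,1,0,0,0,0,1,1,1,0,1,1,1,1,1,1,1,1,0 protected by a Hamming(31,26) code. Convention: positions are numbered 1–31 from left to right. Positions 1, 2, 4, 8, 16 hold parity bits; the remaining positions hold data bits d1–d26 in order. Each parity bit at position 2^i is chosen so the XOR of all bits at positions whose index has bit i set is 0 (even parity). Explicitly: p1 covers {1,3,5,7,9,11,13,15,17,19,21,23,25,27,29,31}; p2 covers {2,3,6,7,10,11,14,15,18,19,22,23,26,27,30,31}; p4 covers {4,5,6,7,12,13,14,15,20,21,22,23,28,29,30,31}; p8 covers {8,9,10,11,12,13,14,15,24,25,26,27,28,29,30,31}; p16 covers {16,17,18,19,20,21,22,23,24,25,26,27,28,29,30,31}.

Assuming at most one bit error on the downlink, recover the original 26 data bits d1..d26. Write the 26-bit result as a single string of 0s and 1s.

s1 (pos 1,3,5,7,9,11,13,15,17,19,21,23,25,27,29,31): 1⊕1⊕1⊕0⊕1⊕1⊕0⊕0⊕0⊕1⊕1⊕1⊕1⊕1⊕1⊕0 = 1
s2 (pos 2,3,6,7,10,11,14,15,18,19,22,23,26,27,30,31): 1⊕1⊕0⊕0⊕1⊕1⊕1⊕0⊕0⊕1⊕0⊕1⊕1⊕1⊕1⊕0 = 0
s4 (pos 4,5,6,7,12,13,14,15,20,21,22,23,28,29,30,31): 1⊕1⊕0⊕0⊕1⊕0⊕1⊕0⊕1⊕1⊕0⊕1⊕1⊕1⊕1⊕0 = 0
s8 (pos 8,9,10,11,12,13,14,15,24,25,26,27,28,29,30,31): 0⊕1⊕1⊕1⊕1⊕0⊕1⊕0⊕1⊕1⊕1⊕1⊕1⊕1⊕1⊕0 = 0
s16 (pos 16,17,18,19,20,21,22,23,24,25,26,27,28,29,30,31): 0⊕0⊕0⊕1⊕1⊕1⊕0⊕1⊕1⊕1⊕1⊕1⊕1⊕1⊕1⊕0 = 1
Syndrome s16…s1 = 10001 → error at position 17.
Flip position 17: 1111100011110100001110111111110 → 1111100011110100101110111111110
Read data bits from positions 3,5,6,7,9,10,11,12,13,14,15,17,18,19,20,21,22,23,24,25,26,27,28,29,30,31: 11001111010101110111111110

11001111010101110111111110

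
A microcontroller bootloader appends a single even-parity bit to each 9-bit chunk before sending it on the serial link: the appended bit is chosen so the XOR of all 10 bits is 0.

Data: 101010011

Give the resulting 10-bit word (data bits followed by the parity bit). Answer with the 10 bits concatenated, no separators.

1010100111

XOR of the 9 data bits: 1⊕0⊕1⊕0⊕1⊕0⊕0⊕1⊕1 = 1
Parity bit = 1 (so all 10 bits XOR to 0).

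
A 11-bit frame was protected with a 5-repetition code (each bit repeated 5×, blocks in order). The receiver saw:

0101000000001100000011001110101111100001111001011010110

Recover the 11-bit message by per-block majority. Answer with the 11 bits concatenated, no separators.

Block 1 (01010): 2 ones → 0
Block 2 (00000): 0 ones → 0
Block 3 (00110): 2 ones → 0
Block 4 (00000): 0 ones → 0
Block 5 (11001): 3 ones → 1
Block 6 (11010): 3 ones → 1
Block 7 (11111): 5 ones → 1
Block 8 (00001): 1 one → 0
Block 9 (11100): 3 ones → 1
Block 10 (10110): 3 ones → 1
Block 11 (10110): 3 ones → 1

00001110111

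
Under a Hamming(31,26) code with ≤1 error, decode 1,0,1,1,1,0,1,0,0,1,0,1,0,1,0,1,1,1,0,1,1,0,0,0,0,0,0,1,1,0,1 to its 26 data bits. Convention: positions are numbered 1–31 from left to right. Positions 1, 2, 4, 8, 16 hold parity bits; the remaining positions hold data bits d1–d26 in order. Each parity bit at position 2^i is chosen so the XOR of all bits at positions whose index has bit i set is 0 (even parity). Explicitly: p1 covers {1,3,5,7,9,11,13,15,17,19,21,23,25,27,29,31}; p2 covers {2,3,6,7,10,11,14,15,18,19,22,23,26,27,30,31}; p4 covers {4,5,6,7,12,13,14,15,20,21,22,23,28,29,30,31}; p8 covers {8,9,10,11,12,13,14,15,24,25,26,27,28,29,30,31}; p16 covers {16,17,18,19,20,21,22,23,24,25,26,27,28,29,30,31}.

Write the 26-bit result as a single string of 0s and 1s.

s1 (pos 1,3,5,7,9,11,13,15,17,19,21,23,25,27,29,31): 1⊕1⊕1⊕1⊕0⊕0⊕0⊕0⊕1⊕0⊕1⊕0⊕0⊕0⊕1⊕1 = 0
s2 (pos 2,3,6,7,10,11,14,15,18,19,22,23,26,27,30,31): 0⊕1⊕0⊕1⊕1⊕0⊕1⊕0⊕1⊕0⊕0⊕0⊕0⊕0⊕0⊕1 = 0
s4 (pos 4,5,6,7,12,13,14,15,20,21,22,23,28,29,30,31): 1⊕1⊕0⊕1⊕1⊕0⊕1⊕0⊕1⊕1⊕0⊕0⊕1⊕1⊕0⊕1 = 0
s8 (pos 8,9,10,11,12,13,14,15,24,25,26,27,28,29,30,31): 0⊕0⊕1⊕0⊕1⊕0⊕1⊕0⊕0⊕0⊕0⊕0⊕1⊕1⊕0⊕1 = 0
s16 (pos 16,17,18,19,20,21,22,23,24,25,26,27,28,29,30,31): 1⊕1⊕1⊕0⊕1⊕1⊕0⊕0⊕0⊕0⊕0⊕0⊕1⊕1⊕0⊕1 = 0
Syndrome s16…s1 = 00000 → no error.
Read data bits from positions 3,5,6,7,9,10,11,12,13,14,15,17,18,19,20,21,22,23,24,25,26,27,28,29,30,31: 11010101010110110000001101

11010101010110110000001101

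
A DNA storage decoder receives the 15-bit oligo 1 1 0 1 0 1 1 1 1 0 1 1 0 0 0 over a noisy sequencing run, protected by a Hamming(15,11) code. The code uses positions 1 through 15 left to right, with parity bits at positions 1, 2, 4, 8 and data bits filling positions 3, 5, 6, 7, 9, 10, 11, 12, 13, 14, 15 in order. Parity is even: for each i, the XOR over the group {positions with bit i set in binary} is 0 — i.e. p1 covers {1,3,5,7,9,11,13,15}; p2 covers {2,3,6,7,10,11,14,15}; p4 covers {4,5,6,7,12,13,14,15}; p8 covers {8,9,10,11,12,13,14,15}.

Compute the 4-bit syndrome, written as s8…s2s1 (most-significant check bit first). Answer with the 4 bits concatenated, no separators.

s1 (pos 1,3,5,7,9,11,13,15): 1⊕0⊕0⊕1⊕1⊕1⊕0⊕0 = 0
s2 (pos 2,3,6,7,10,11,14,15): 1⊕0⊕1⊕1⊕0⊕1⊕0⊕0 = 0
s4 (pos 4,5,6,7,12,13,14,15): 1⊕0⊕1⊕1⊕1⊕0⊕0⊕0 = 0
s8 (pos 8,9,10,11,12,13,14,15): 1⊕1⊕0⊕1⊕1⊕0⊕0⊕0 = 0
Syndrome s8…s1 = 0000 → no error.

0000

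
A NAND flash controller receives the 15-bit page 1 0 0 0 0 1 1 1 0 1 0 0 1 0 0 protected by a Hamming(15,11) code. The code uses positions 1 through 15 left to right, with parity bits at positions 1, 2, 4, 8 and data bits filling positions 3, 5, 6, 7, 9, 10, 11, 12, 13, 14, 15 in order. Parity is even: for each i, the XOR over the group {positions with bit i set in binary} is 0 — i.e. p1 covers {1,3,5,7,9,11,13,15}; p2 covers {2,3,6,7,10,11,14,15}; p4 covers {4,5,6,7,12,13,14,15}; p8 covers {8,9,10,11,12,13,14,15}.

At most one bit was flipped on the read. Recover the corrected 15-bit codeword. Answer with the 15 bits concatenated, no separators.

s1 (pos 1,3,5,7,9,11,13,15): 1⊕0⊕0⊕1⊕0⊕0⊕1⊕0 = 1
s2 (pos 2,3,6,7,10,11,14,15): 0⊕0⊕1⊕1⊕1⊕0⊕0⊕0 = 1
s4 (pos 4,5,6,7,12,13,14,15): 0⊕0⊕1⊕1⊕0⊕1⊕0⊕0 = 1
s8 (pos 8,9,10,11,12,13,14,15): 1⊕0⊕1⊕0⊕0⊕1⊕0⊕0 = 1
Syndrome s8…s1 = 1111 → error at position 15.
Flip position 15: 100001110100100 → 100001110100101

100001110100101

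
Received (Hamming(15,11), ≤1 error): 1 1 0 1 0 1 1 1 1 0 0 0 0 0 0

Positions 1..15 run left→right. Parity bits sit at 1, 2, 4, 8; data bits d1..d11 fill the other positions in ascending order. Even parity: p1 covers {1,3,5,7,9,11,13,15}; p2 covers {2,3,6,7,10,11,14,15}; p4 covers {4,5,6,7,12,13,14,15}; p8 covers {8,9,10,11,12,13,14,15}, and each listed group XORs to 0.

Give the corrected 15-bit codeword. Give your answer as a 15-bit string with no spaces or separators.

s1 (pos 1,3,5,7,9,11,13,15): 1⊕0⊕0⊕1⊕1⊕0⊕0⊕0 = 1
s2 (pos 2,3,6,7,10,11,14,15): 1⊕0⊕1⊕1⊕0⊕0⊕0⊕0 = 1
s4 (pos 4,5,6,7,12,13,14,15): 1⊕0⊕1⊕1⊕0⊕0⊕0⊕0 = 1
s8 (pos 8,9,10,11,12,13,14,15): 1⊕1⊕0⊕0⊕0⊕0⊕0⊕0 = 0
Syndrome s8…s1 = 0111 → error at position 7.
Flip position 7: 110101111000000 → 110101011000000

110101011000000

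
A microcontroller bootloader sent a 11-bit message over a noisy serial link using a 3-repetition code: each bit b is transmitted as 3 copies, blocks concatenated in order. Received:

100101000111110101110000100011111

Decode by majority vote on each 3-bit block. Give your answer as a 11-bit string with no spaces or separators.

01011110011

Block 1 (100): 1 one → 0
Block 2 (101): 2 ones → 1
Block 3 (000): 0 ones → 0
Block 4 (111): 3 ones → 1
Block 5 (110): 2 ones → 1
Block 6 (101): 2 ones → 1
Block 7 (110): 2 ones → 1
Block 8 (000): 0 ones → 0
Block 9 (100): 1 one → 0
Block 10 (011): 2 ones → 1
Block 11 (111): 3 ones → 1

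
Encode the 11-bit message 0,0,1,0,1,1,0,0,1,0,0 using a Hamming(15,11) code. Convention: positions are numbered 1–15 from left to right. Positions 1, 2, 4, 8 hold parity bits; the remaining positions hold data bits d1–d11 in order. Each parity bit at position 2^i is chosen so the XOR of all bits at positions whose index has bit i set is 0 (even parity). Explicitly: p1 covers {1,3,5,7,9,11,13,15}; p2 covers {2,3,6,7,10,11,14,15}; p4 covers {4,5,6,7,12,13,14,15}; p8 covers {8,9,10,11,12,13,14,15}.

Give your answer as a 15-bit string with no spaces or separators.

000001011100100

Place data at non-parity positions: p1 p2 0 p4 0 1 0 p8 1 1 0 0 1 0 0
p1 (pos 1,3,5,7,9,11,13,15): XOR of data positions = 0⊕0⊕0⊕1⊕0⊕1⊕0 = 0
p2 (pos 2,3,6,7,10,11,14,15): XOR of data positions = 0⊕1⊕0⊕1⊕0⊕0⊕0 = 0
p4 (pos 4,5,6,7,12,13,14,15): XOR of data positions = 0⊕1⊕0⊕0⊕1⊕0⊕0 = 0
p8 (pos 8,9,10,11,12,13,14,15): XOR of data positions = 1⊕1⊕0⊕0⊕1⊕0⊕0 = 1
Codeword: 000001011100100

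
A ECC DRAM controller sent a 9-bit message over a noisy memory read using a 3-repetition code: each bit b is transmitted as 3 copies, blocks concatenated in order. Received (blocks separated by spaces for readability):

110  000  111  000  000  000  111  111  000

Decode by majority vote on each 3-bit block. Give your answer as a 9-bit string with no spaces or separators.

101000110

Block 1 (110): 2 ones → 1
Block 2 (000): 0 ones → 0
Block 3 (111): 3 ones → 1
Block 4 (000): 0 ones → 0
Block 5 (000): 0 ones → 0
Block 6 (000): 0 ones → 0
Block 7 (111): 3 ones → 1
Block 8 (111): 3 ones → 1
Block 9 (000): 0 ones → 0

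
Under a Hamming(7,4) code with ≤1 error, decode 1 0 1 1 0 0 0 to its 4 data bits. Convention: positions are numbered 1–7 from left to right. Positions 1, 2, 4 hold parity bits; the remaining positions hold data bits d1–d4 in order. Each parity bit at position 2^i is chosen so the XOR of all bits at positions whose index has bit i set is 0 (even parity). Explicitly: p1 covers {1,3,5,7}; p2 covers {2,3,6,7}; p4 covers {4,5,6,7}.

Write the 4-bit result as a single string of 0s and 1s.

1010

s1 (pos 1,3,5,7): 1⊕1⊕0⊕0 = 0
s2 (pos 2,3,6,7): 0⊕1⊕0⊕0 = 1
s4 (pos 4,5,6,7): 1⊕0⊕0⊕0 = 1
Syndrome s4…s1 = 110 → error at position 6.
Flip position 6: 1011000 → 1011010
Read data bits from positions 3,5,6,7: 1010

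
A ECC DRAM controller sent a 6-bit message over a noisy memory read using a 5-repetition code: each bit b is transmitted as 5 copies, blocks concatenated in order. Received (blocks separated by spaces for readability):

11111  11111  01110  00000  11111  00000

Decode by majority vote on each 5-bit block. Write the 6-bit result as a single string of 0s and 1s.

111010

Block 1 (11111): 5 ones → 1
Block 2 (11111): 5 ones → 1
Block 3 (01110): 3 ones → 1
Block 4 (00000): 0 ones → 0
Block 5 (11111): 5 ones → 1
Block 6 (00000): 0 ones → 0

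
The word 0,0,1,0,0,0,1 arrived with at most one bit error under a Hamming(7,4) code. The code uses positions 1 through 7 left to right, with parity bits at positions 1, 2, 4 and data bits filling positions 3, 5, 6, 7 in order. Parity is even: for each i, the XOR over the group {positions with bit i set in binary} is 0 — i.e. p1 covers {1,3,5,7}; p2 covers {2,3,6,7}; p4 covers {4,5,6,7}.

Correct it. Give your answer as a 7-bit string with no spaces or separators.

s1 (pos 1,3,5,7): 0⊕1⊕0⊕1 = 0
s2 (pos 2,3,6,7): 0⊕1⊕0⊕1 = 0
s4 (pos 4,5,6,7): 0⊕0⊕0⊕1 = 1
Syndrome s4…s1 = 100 → error at position 4.
Flip position 4: 0010001 → 0011001

0011001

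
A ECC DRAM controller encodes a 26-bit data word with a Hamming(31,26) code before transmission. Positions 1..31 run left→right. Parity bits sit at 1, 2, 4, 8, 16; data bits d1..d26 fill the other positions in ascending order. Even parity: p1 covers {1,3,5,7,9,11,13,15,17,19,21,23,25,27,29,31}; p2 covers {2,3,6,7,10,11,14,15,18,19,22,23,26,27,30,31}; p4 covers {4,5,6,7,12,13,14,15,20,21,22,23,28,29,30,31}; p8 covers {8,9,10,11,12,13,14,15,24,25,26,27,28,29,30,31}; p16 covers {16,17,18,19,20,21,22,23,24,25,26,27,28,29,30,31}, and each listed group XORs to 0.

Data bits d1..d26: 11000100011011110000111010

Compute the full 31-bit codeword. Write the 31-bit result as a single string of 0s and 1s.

Place data at non-parity positions: p1 p2 1 p4 1 0 0 p8 0 1 0 0 0 1 1 p16 0 1 1 1 1 0 0 0 0 1 1 1 0 1 0
p1 (pos 1,3,5,7,9,11,13,15,17,19,21,23,25,27,29,31): XOR of data positions = 1⊕1⊕0⊕0⊕0⊕0⊕1⊕0⊕1⊕1⊕0⊕0⊕1⊕0⊕0 = 0
p2 (pos 2,3,6,7,10,11,14,15,18,19,22,23,26,27,30,31): XOR of data positions = 1⊕0⊕0⊕1⊕0⊕1⊕1⊕1⊕1⊕0⊕0⊕1⊕1⊕1⊕0 = 1
p4 (pos 4,5,6,7,12,13,14,15,20,21,22,23,28,29,30,31): XOR of data positions = 1⊕0⊕0⊕0⊕0⊕1⊕1⊕1⊕1⊕0⊕0⊕1⊕0⊕1⊕0 = 1
p8 (pos 8,9,10,11,12,13,14,15,24,25,26,27,28,29,30,31): XOR of data positions = 0⊕1⊕0⊕0⊕0⊕1⊕1⊕0⊕0⊕1⊕1⊕1⊕0⊕1⊕0 = 1
p16 (pos 16,17,18,19,20,21,22,23,24,25,26,27,28,29,30,31): XOR of data positions = 0⊕1⊕1⊕1⊕1⊕0⊕0⊕0⊕0⊕1⊕1⊕1⊕0⊕1⊕0 = 0
Codeword: 0111100101000110011110000111010

0111100101000110011110000111010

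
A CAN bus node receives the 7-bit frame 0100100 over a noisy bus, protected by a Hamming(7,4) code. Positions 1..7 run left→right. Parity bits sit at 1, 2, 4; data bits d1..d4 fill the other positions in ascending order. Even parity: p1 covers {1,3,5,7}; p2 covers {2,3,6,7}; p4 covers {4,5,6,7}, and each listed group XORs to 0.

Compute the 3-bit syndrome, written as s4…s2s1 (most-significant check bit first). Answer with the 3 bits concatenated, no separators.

s1 (pos 1,3,5,7): 0⊕0⊕1⊕0 = 1
s2 (pos 2,3,6,7): 1⊕0⊕0⊕0 = 1
s4 (pos 4,5,6,7): 0⊕1⊕0⊕0 = 1
Syndrome s4…s1 = 111 → error at position 7.

111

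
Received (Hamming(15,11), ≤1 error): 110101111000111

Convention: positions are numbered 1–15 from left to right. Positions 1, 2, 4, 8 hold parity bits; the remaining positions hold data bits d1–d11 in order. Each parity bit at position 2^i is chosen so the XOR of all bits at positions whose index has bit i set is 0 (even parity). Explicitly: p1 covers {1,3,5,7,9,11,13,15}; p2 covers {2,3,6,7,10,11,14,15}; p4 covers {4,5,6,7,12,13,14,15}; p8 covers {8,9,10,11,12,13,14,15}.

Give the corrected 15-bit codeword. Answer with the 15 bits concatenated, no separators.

110101111010111

s1 (pos 1,3,5,7,9,11,13,15): 1⊕0⊕0⊕1⊕1⊕0⊕1⊕1 = 1
s2 (pos 2,3,6,7,10,11,14,15): 1⊕0⊕1⊕1⊕0⊕0⊕1⊕1 = 1
s4 (pos 4,5,6,7,12,13,14,15): 1⊕0⊕1⊕1⊕0⊕1⊕1⊕1 = 0
s8 (pos 8,9,10,11,12,13,14,15): 1⊕1⊕0⊕0⊕0⊕1⊕1⊕1 = 1
Syndrome s8…s1 = 1011 → error at position 11.
Flip position 11: 110101111000111 → 110101111010111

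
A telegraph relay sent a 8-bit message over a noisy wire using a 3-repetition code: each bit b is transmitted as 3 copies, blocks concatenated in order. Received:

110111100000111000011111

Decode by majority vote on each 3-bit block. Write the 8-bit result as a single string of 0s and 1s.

Block 1 (110): 2 ones → 1
Block 2 (111): 3 ones → 1
Block 3 (100): 1 one → 0
Block 4 (000): 0 ones → 0
Block 5 (111): 3 ones → 1
Block 6 (000): 0 ones → 0
Block 7 (011): 2 ones → 1
Block 8 (111): 3 ones → 1

11001011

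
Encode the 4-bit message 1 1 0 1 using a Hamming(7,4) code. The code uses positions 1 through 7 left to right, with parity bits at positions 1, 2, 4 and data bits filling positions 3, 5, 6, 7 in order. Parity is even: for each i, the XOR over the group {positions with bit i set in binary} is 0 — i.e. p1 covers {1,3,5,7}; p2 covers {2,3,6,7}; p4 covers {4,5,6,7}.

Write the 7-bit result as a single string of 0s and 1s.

1010101

Place data at non-parity positions: p1 p2 1 p4 1 0 1
p1 (pos 1,3,5,7): XOR of data positions = 1⊕1⊕1 = 1
p2 (pos 2,3,6,7): XOR of data positions = 1⊕0⊕1 = 0
p4 (pos 4,5,6,7): XOR of data positions = 1⊕0⊕1 = 0
Codeword: 1010101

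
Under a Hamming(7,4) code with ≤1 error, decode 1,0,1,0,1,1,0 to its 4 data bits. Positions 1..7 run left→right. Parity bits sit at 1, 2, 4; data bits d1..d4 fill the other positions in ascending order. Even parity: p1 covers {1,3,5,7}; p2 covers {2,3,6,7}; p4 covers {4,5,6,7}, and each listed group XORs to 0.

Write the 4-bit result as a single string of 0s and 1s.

1110

s1 (pos 1,3,5,7): 1⊕1⊕1⊕0 = 1
s2 (pos 2,3,6,7): 0⊕1⊕1⊕0 = 0
s4 (pos 4,5,6,7): 0⊕1⊕1⊕0 = 0
Syndrome s4…s1 = 001 → error at position 1.
Flip position 1: 1010110 → 0010110
Read data bits from positions 3,5,6,7: 1110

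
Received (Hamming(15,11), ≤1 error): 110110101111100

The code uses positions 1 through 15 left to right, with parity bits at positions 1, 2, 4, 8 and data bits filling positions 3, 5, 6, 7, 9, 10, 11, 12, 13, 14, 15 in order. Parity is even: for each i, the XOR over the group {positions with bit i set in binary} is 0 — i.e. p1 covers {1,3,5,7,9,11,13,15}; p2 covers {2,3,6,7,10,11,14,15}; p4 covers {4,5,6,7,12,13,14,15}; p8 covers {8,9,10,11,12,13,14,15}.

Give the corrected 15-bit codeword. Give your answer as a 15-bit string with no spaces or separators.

110110101110100

s1 (pos 1,3,5,7,9,11,13,15): 1⊕0⊕1⊕1⊕1⊕1⊕1⊕0 = 0
s2 (pos 2,3,6,7,10,11,14,15): 1⊕0⊕0⊕1⊕1⊕1⊕0⊕0 = 0
s4 (pos 4,5,6,7,12,13,14,15): 1⊕1⊕0⊕1⊕1⊕1⊕0⊕0 = 1
s8 (pos 8,9,10,11,12,13,14,15): 0⊕1⊕1⊕1⊕1⊕1⊕0⊕0 = 1
Syndrome s8…s1 = 1100 → error at position 12.
Flip position 12: 110110101111100 → 110110101110100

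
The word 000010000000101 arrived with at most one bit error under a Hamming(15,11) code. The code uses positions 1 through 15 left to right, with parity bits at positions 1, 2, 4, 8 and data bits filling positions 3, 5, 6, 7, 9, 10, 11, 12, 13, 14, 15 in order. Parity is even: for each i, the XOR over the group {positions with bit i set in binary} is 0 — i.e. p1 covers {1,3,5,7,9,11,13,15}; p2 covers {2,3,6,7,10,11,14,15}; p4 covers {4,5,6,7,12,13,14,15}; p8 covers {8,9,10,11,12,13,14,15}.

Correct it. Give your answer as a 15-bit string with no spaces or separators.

000010100000101

s1 (pos 1,3,5,7,9,11,13,15): 0⊕0⊕1⊕0⊕0⊕0⊕1⊕1 = 1
s2 (pos 2,3,6,7,10,11,14,15): 0⊕0⊕0⊕0⊕0⊕0⊕0⊕1 = 1
s4 (pos 4,5,6,7,12,13,14,15): 0⊕1⊕0⊕0⊕0⊕1⊕0⊕1 = 1
s8 (pos 8,9,10,11,12,13,14,15): 0⊕0⊕0⊕0⊕0⊕1⊕0⊕1 = 0
Syndrome s8…s1 = 0111 → error at position 7.
Flip position 7: 000010000000101 → 000010100000101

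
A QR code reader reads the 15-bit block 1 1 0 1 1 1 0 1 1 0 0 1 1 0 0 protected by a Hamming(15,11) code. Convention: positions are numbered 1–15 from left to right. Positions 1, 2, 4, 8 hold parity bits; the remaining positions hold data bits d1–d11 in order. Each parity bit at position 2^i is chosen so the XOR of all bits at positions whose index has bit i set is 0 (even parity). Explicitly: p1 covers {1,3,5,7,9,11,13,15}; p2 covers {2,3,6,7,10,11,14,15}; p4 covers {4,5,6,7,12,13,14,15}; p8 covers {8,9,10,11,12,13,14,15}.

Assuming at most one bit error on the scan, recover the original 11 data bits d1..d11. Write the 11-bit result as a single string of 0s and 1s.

01101001100

s1 (pos 1,3,5,7,9,11,13,15): 1⊕0⊕1⊕0⊕1⊕0⊕1⊕0 = 0
s2 (pos 2,3,6,7,10,11,14,15): 1⊕0⊕1⊕0⊕0⊕0⊕0⊕0 = 0
s4 (pos 4,5,6,7,12,13,14,15): 1⊕1⊕1⊕0⊕1⊕1⊕0⊕0 = 1
s8 (pos 8,9,10,11,12,13,14,15): 1⊕1⊕0⊕0⊕1⊕1⊕0⊕0 = 0
Syndrome s8…s1 = 0100 → error at position 4.
Flip position 4: 110111011001100 → 110011011001100
Read data bits from positions 3,5,6,7,9,10,11,12,13,14,15: 01101001100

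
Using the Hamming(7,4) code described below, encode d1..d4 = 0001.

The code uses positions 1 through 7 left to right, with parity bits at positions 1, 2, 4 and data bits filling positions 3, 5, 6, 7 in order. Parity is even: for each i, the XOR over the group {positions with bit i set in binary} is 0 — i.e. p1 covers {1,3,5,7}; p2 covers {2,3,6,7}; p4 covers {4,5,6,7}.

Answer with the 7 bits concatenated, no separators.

1101001

Place data at non-parity positions: p1 p2 0 p4 0 0 1
p1 (pos 1,3,5,7): XOR of data positions = 0⊕0⊕1 = 1
p2 (pos 2,3,6,7): XOR of data positions = 0⊕0⊕1 = 1
p4 (pos 4,5,6,7): XOR of data positions = 0⊕0⊕1 = 1
Codeword: 1101001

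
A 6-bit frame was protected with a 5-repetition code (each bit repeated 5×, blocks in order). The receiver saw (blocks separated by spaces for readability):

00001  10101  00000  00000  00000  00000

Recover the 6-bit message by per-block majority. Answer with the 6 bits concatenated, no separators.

Block 1 (00001): 1 one → 0
Block 2 (10101): 3 ones → 1
Block 3 (00000): 0 ones → 0
Block 4 (00000): 0 ones → 0
Block 5 (00000): 0 ones → 0
Block 6 (00000): 0 ones → 0

010000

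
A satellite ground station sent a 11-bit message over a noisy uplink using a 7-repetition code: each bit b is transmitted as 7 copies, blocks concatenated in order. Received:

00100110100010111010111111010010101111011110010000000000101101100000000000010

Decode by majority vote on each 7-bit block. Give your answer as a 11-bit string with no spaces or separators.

00110100100

Block 1 (0010011): 3 ones → 0
Block 2 (0100010): 2 ones → 0
Block 3 (1110101): 5 ones → 1
Block 4 (1111101): 6 ones → 1
Block 5 (0010101): 3 ones → 0
Block 6 (1110111): 6 ones → 1
Block 7 (1001000): 2 ones → 0
Block 8 (0000000): 0 ones → 0
Block 9 (1011011): 5 ones → 1
Block 10 (0000000): 0 ones → 0
Block 11 (0000010): 1 one → 0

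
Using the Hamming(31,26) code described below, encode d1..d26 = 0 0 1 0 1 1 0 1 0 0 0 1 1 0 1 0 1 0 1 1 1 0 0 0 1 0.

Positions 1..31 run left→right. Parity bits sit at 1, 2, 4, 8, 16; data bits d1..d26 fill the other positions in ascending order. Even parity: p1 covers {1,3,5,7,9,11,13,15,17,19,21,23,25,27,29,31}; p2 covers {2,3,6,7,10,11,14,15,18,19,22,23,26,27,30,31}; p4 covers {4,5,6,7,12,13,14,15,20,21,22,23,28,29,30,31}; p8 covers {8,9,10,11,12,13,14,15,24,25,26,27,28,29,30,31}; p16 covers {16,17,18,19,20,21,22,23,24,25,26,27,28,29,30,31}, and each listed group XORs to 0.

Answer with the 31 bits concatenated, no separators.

1001010111010000110101011100010

Place data at non-parity positions: p1 p2 0 p4 0 1 0 p8 1 1 0 1 0 0 0 p16 1 1 0 1 0 1 0 1 1 1 0 0 0 1 0
p1 (pos 1,3,5,7,9,11,13,15,17,19,21,23,25,27,29,31): XOR of data positions = 0⊕0⊕0⊕1⊕0⊕0⊕0⊕1⊕0⊕0⊕0⊕1⊕0⊕0⊕0 = 1
p2 (pos 2,3,6,7,10,11,14,15,18,19,22,23,26,27,30,31): XOR of data positions = 0⊕1⊕0⊕1⊕0⊕0⊕0⊕1⊕0⊕1⊕0⊕1⊕0⊕1⊕0 = 0
p4 (pos 4,5,6,7,12,13,14,15,20,21,22,23,28,29,30,31): XOR of data positions = 0⊕1⊕0⊕1⊕0⊕0⊕0⊕1⊕0⊕1⊕0⊕0⊕0⊕1⊕0 = 1
p8 (pos 8,9,10,11,12,13,14,15,24,25,26,27,28,29,30,31): XOR of data positions = 1⊕1⊕0⊕1⊕0⊕0⊕0⊕1⊕1⊕1⊕0⊕0⊕0⊕1⊕0 = 1
p16 (pos 16,17,18,19,20,21,22,23,24,25,26,27,28,29,30,31): XOR of data positions = 1⊕1⊕0⊕1⊕0⊕1⊕0⊕1⊕1⊕1⊕0⊕0⊕0⊕1⊕0 = 0
Codeword: 1001010111010000110101011100010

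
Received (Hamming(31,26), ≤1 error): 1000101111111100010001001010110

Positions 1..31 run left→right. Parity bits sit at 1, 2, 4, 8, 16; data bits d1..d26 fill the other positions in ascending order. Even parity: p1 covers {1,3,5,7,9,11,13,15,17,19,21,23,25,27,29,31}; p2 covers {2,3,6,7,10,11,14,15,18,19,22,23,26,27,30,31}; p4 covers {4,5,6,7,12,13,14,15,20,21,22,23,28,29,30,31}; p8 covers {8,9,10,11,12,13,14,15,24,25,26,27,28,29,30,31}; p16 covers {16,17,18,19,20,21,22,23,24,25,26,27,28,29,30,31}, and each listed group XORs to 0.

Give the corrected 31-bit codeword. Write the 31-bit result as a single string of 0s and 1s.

1000101101111100010001001010110

s1 (pos 1,3,5,7,9,11,13,15,17,19,21,23,25,27,29,31): 1⊕0⊕1⊕1⊕1⊕1⊕1⊕0⊕0⊕0⊕0⊕0⊕1⊕1⊕1⊕0 = 1
s2 (pos 2,3,6,7,10,11,14,15,18,19,22,23,26,27,30,31): 0⊕0⊕0⊕1⊕1⊕1⊕1⊕0⊕1⊕0⊕1⊕0⊕0⊕1⊕1⊕0 = 0
s4 (pos 4,5,6,7,12,13,14,15,20,21,22,23,28,29,30,31): 0⊕1⊕0⊕1⊕1⊕1⊕1⊕0⊕0⊕0⊕1⊕0⊕0⊕1⊕1⊕0 = 0
s8 (pos 8,9,10,11,12,13,14,15,24,25,26,27,28,29,30,31): 1⊕1⊕1⊕1⊕1⊕1⊕1⊕0⊕0⊕1⊕0⊕1⊕0⊕1⊕1⊕0 = 1
s16 (pos 16,17,18,19,20,21,22,23,24,25,26,27,28,29,30,31): 0⊕0⊕1⊕0⊕0⊕0⊕1⊕0⊕0⊕1⊕0⊕1⊕0⊕1⊕1⊕0 = 0
Syndrome s16…s1 = 01001 → error at position 9.
Flip position 9: 1000101111111100010001001010110 → 1000101101111100010001001010110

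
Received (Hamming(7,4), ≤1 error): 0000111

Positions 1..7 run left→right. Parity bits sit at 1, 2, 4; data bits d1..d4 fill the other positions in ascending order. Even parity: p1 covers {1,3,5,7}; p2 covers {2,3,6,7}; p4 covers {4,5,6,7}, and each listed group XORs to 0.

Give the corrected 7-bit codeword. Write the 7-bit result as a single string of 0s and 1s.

s1 (pos 1,3,5,7): 0⊕0⊕1⊕1 = 0
s2 (pos 2,3,6,7): 0⊕0⊕1⊕1 = 0
s4 (pos 4,5,6,7): 0⊕1⊕1⊕1 = 1
Syndrome s4…s1 = 100 → error at position 4.
Flip position 4: 0000111 → 0001111

0001111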